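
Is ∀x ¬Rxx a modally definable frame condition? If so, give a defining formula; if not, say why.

Modal frame validity is preserved under surjective bounded morphisms.
The 2-cycle (worlds 0,1 with 0→1→0) is irreflexive, and the map sending every world to a single reflexive point • is a surjective bounded morphism (forth: every edge maps to (•,•); back: every world has a successor). So any modal formula valid on the 2-cycle is also valid on the reflexive point, which is not irreflexive.
So the class is not modally definable.

No — not modally definable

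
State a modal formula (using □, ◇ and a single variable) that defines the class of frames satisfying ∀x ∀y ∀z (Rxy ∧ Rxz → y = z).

◇p → □p

The condition is partial functionality. The CD schema ◇p → □p defines it.
Suppose ◇p→□p is valid. Take Rxy, Rxz and set V(p)={y}. Then ◇p at x, so □p at x, so p at z, i.e. z=y.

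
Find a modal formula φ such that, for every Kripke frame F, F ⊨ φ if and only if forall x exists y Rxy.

□s → ◇s

A defining formula is □s → ◇s (the D axiom).
Suppose □s→◇s is valid. At any x set V(s)=W. Then □s at x, so ◇s at x, so x has a successor.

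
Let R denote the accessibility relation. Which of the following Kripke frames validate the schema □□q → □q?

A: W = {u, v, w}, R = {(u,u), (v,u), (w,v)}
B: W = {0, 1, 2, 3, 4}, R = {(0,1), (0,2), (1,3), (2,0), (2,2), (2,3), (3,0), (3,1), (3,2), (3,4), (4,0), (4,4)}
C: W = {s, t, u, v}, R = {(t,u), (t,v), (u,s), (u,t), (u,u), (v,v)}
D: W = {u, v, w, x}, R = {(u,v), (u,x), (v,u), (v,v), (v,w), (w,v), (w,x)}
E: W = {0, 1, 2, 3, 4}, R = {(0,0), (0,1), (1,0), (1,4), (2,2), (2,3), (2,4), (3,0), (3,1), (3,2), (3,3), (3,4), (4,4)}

The schema corresponds to density: ∀x ∀y (Rxy → ∃z (Rxz ∧ Rzy)).
A: fails — Rwv but no z with Rwz and Rzv.
B: fails — R01 but no z with R0z and Rz1.
C: condition met.
D: fails — Rwx but no z with Rwz and Rzx.
E: condition met.
Valid on: C, E.

C, E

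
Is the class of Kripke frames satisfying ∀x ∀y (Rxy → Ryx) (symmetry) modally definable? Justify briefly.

Yes — defined by q → □◇q

Yes: it is symmetry, defined by the B schema q → □◇q.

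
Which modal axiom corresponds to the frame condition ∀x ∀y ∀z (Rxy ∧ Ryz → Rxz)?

□r → □□r

The condition is transitivity. The 4 schema □r → □□r defines it.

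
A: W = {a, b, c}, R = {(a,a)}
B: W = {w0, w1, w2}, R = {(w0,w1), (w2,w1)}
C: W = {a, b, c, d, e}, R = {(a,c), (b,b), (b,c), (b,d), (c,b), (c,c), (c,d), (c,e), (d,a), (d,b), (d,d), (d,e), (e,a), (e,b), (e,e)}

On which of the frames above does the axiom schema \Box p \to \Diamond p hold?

Frame correspondent (Sahlqvist): \forall x \exists y Rxy — i.e. seriality.
A: fails — world b has no successor.
B: fails — world w1 has no successor.
C: satisfies the condition.

C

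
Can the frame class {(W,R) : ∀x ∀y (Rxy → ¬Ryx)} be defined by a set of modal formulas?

Any modally definable frame class is closed under surjective bounded morphisms.
The 5-cycle (worlds a,b,c,d,e with a→b→c→d→e→a) is asymmetric. Mapping every world to a single reflexive point • is a surjective bounded morphism, and the reflexive point is not asymmetric (R•• but asymmetry requires ¬R••).
So no modal formula (or set of formulas) defines exactly the asymmetric frames.

No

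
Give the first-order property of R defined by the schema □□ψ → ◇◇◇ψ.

This is a Sahlqvist (Geach-type) schema ◇^0□^2ψ → □^0◇^3ψ.
Minimal-valuation argument: fix x; take any y with xR^0y and any z with xR^0z. Set V(ψ) to the set of worlds R-reachable from y in exactly 2 steps. Then □^2ψ holds at y, so the antecedent holds at x; validity forces ◇^3ψ at z, giving a w with zR^3w and yR^2w.
First-order correspondent: ∀x ∃w (xR²w ∧ xR³w).

∀x ∃w (xR²w ∧ xR³w)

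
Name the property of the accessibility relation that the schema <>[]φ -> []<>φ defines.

Convergence

Suppose ◇□φ→□◇φ is valid. Take Rxy, Rxz and set V(φ)={w : Ryw}. Then □φ at y so ◇□φ at x, so □◇φ at x, so ◇φ at z, giving w with Rzw and Ryw.
The converse is a direct semantic check.
Frame condition: forall x forall y forall z (Rxy & Rxz -> exists w (Ryw & Rzw)).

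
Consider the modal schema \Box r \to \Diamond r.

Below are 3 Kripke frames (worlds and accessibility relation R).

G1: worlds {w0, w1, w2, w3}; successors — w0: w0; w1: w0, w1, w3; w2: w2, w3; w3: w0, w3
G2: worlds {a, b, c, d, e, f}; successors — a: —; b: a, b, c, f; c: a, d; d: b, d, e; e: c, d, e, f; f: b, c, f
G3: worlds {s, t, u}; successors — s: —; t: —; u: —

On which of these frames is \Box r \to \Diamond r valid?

G1

Frame correspondent (Sahlqvist): \forall x \exists y Rxy — i.e. seriality.
G1: satisfies the condition.
G2: fails — world a has no successor.
G3: fails — world s has no successor.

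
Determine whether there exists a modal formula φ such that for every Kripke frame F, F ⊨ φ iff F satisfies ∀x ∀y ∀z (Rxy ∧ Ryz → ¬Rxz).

Modal frame validity is preserved under surjective bounded morphisms.
The 5-cycle (worlds 0,1,2,3,4 with 0→1→2→3→4→0) is intransitive. Mapping every world to a single reflexive point • is a surjective bounded morphism; the reflexive point is not intransitive (R••∧R•• but R••).
Hence intransitivity is not modally definable.

No — not modally definable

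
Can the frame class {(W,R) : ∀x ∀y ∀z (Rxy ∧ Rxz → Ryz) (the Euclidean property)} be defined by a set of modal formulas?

Yes, by ◇p → □◇p

The condition is the Euclidean property. A defining modal formula is ◇p → □◇p.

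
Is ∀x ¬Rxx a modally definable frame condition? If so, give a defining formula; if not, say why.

No

If a class were modally definable it would be closed under surjective bounded morphisms (Goldblatt–Thomason).
The 4-cycle (worlds 0,1,2,3 with 0→1→2→3→0) is irreflexive, and the map sending every world to a single reflexive point • is a surjective bounded morphism (forth: every edge maps to (•,•); back: every world has a successor). So any modal formula valid on the 4-cycle is also valid on the reflexive point, which is not irreflexive.
Hence irreflexivity is not modally definable.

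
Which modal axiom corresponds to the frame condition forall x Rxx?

A defining formula is □p → p (the T axiom).

□p → p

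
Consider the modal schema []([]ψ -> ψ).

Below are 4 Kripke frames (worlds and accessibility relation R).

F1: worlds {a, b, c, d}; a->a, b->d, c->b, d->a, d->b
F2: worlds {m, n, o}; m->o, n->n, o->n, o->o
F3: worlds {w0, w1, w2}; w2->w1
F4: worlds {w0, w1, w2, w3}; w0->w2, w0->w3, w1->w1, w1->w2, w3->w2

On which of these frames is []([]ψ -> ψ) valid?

The schema corresponds to shift-reflexivity: forall x forall y (Rxy -> Ryy).
F1: fails — Rcb but not Rbb.
F2: satisfies the condition.
F3: fails — Rw2w1 but not Rw1w1.
F4: fails — Rw1w2 but not Rw2w2.
Valid on: F2.

F2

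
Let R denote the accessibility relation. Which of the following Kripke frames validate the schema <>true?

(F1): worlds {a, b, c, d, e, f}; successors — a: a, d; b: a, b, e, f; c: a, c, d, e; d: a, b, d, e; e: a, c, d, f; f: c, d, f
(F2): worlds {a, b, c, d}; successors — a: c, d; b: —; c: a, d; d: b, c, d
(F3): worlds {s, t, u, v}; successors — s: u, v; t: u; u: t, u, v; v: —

Frame correspondent (Sahlqvist): forall x exists y Rxy — i.e. seriality.
(F1): satisfies the condition.
(F2): fails — world b has no successor.
(F3): fails — world v has no successor.
Valid on: (F1).

(F1)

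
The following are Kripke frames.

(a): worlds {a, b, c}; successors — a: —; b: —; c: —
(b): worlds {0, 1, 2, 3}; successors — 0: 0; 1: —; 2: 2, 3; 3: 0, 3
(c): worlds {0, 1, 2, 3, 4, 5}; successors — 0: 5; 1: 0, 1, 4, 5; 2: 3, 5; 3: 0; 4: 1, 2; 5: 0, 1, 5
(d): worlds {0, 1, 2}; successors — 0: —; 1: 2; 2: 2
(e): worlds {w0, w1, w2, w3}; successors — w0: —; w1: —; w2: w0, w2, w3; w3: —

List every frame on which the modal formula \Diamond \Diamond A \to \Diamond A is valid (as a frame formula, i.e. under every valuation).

This is the axiom for transitivity; its first-order frame correspondent is \forall x \forall y \forall z (Rxy \wedge Ryz \to Rxz).
(a): condition met.
(b): fails — R23 and R30 but not R20.
(c): fails — R25 and R50 but not R20.
(d): condition met.
(e): condition met.
Valid on: (a), (d), (e).

(a), (d), (e)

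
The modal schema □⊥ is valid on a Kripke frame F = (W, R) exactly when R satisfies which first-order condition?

emptiness of R: ∀x ∀y ¬Rxy

□⊥ is valid iff no world has any successor (otherwise □⊥ fails at any world with one).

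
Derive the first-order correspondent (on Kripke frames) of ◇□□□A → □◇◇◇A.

This is a Sahlqvist (Geach-type) schema ◇^1□^3A → □^1◇^3A.
Minimal-valuation argument: fix x; take any y with xR^1y and any z with xR^1z. Set V(A) to the set of worlds R-reachable from y in exactly 3 steps. Then □^3A holds at y, so the antecedent holds at x; validity forces ◇^3A at z, giving a w with zR^3w and yR^3w.
First-order correspondent: ∀x ∀y ∀z ((xRy ∧ xRz) → ∃w (yR³w ∧ zR³w)).

∀x ∀y ∀z ((xRy ∧ xRz) → ∃w (yR³w ∧ zR³w))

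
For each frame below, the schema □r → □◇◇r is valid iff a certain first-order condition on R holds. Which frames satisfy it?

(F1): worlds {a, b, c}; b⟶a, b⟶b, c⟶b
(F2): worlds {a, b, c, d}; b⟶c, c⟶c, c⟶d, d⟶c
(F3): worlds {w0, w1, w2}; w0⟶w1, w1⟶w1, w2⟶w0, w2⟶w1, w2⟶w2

(F2), (F3)

The schema corresponds to a generalized confluence (Geach) condition: ∀x ∀z (xRz → ∃w (xRw ∧ zR²w)).
(F1): fails — bRa but no w with bRw and aR²w.
(F2): ✓.
(F3): ✓.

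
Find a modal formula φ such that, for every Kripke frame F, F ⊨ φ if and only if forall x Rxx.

This is reflexivity; the standard corresponding axiom is T: □r → r.
Suppose □r→r is valid. At any x set V(r)={w : Rxw}. Then □r holds at x, so r holds at x, i.e. Rxx.

□r → r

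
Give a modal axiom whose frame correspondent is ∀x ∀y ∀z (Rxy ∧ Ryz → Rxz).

A defining formula is □p → □□p (the 4 axiom).

□p → □□p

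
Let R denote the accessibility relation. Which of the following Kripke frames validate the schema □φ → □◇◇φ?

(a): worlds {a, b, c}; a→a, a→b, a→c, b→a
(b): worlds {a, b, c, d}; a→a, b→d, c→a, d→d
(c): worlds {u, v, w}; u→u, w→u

Frame correspondent (Sahlqvist): ∀x ∀z (xRz → ∃w (xRw ∧ zR²w)) — i.e. a generalized confluence (Geach) condition.
(a): fails — aRc but no w with aRw and cR²w.
(b): satisfies the condition.
(c): satisfies the condition.
Valid on: (b), (c).

(b), (c)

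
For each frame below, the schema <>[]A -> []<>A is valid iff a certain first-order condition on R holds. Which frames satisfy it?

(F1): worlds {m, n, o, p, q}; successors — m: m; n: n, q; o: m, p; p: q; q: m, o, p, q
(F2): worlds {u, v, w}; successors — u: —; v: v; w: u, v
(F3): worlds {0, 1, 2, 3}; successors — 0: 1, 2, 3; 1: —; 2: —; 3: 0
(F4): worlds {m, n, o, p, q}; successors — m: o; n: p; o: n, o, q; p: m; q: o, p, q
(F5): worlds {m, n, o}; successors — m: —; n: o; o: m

Frame correspondent (Sahlqvist): forall x forall y forall z (Rxy & Rxz -> exists w (Ryw & Rzw)) — i.e. convergence.
(F1): fails — Rom and Rop but m and p have no common successor.
(F2): fails — Rwu and Rwu but u and u have no common successor.
(F3): fails — R01 and R01 but 1 and 1 have no common successor.
(F4): fails — Ron and Roo but n and o have no common successor.
(F5): fails — Rom and Rom but m and m have no common successor.

none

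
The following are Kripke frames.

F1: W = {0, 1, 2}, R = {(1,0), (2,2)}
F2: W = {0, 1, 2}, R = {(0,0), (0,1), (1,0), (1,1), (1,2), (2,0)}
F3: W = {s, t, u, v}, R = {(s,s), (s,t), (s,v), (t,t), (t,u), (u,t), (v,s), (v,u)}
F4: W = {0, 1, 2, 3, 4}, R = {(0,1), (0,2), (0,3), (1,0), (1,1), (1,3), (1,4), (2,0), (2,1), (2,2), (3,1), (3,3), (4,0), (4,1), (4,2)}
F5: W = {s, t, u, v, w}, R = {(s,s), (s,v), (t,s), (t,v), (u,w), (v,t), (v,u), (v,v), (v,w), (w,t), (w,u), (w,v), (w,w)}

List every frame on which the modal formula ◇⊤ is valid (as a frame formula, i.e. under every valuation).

F2, F3, F4, F5

This is the axiom for seriality; its first-order frame correspondent is ∀x ∃y Rxy.
F1: fails — world 0 has no successor.
F2: holds.
F3: holds.
F4: holds.
F5: holds.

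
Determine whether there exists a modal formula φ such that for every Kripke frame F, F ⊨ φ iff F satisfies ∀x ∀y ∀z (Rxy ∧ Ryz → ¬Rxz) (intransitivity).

No

If a class were modally definable it would be closed under surjective bounded morphisms (Goldblatt–Thomason).
The 7-cycle (worlds w0,w1,w2,w3,w4,w5,w6 with w0→w1→w2→w3→w4→w5→w6→w0) is intransitive. Mapping every world to a single reflexive point • is a surjective bounded morphism; the reflexive point is not intransitive (R••∧R•• but R••).
So the class is not modally definable.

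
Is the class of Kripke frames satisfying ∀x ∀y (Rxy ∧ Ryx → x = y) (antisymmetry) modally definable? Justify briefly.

Not definable by any modal formula

Any modally definable frame class is closed under surjective bounded morphisms.
The 8-cycle (worlds 0,1,2,3,4,5,6,7 with 0→1→2→3→4→5→6→7→0) is antisymmetric. Sending even-indexed worlds to a and odd-indexed worlds to b is a surjective bounded morphism onto the two-world frame with a↔b, which is not antisymmetric.
So no modal formula (or set of formulas) defines exactly the antisymmetric frames.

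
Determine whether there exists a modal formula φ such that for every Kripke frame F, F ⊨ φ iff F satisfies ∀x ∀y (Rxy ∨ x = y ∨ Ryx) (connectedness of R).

No — not modally definable

Modal frame validity is preserved under disjoint unions.
Take 4 disjoint single-world reflexive frames: each is trivially connected, but their disjoint union has 4 worlds with no edge between distinct components, so it is not connected.
So no modal formula (or set of formulas) defines exactly the connected frames.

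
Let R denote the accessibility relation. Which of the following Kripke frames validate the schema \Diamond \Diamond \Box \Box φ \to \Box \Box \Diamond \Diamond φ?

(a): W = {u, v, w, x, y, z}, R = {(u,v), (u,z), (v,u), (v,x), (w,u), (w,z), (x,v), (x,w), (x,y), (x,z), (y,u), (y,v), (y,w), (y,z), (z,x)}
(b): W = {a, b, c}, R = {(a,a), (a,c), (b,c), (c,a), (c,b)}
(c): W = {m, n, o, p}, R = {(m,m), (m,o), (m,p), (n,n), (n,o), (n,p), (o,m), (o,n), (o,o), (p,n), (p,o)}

This is the axiom for a generalized confluence (Geach) condition; its first-order frame correspondent is \forall x \forall y \forall z ((x R^2 y \wedge x R^2 z) \to \exists w (y R^2 w \wedge z R^2 w)).
(a): fails — xR²u, xR²v but no t with uR²t and vR²t.
(b): satisfies the condition.
(c): satisfies the condition.

(b), (c)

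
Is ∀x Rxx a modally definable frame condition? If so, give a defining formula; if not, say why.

Yes: it is reflexivity, defined by the T schema □r → r.
Suppose □r→r is valid. At any x set V(r)={w : Rxw}. Then □r holds at x, so r holds at x, i.e. Rxx.

Yes — defined by □r → r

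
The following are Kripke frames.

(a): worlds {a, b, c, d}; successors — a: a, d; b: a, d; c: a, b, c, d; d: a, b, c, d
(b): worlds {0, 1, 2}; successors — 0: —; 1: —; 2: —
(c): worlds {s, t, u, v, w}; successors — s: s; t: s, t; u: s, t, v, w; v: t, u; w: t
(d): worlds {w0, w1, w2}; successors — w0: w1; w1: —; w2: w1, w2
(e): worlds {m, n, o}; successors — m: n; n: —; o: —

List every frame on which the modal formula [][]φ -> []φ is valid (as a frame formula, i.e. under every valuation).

(a), (b)

Frame correspondent (Sahlqvist): forall x forall y (Rxy -> exists z (Rxz & Rzy)) — i.e. density.
(a): holds.
(b): holds.
(c): fails — Ruv but no z with Ruz and Rzv.
(d): fails — Rw0w1 but no z with Rw0z and Rzw1.
(e): fails — Rmn but no z with Rmz and Rzn.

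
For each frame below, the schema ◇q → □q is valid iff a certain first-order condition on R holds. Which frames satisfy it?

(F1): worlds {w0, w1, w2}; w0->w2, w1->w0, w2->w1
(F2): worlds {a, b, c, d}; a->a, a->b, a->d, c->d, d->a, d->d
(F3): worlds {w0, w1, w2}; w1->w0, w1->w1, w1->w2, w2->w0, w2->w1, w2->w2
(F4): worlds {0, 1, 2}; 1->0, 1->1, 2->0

(F1)

The schema corresponds to partial functionality: ∀x ∀y ∀z (Rxy ∧ Rxz → y = z).
(F1): condition met.
(F2): fails — a sees both a and b.
(F3): fails — w1 sees both w0 and w1.
(F4): fails — 1 sees both 0 and 1.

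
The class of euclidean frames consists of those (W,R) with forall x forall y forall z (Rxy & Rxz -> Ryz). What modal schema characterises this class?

◇p → □◇p

This is the Euclidean property; the standard corresponding axiom is 5: ◇p → □◇p.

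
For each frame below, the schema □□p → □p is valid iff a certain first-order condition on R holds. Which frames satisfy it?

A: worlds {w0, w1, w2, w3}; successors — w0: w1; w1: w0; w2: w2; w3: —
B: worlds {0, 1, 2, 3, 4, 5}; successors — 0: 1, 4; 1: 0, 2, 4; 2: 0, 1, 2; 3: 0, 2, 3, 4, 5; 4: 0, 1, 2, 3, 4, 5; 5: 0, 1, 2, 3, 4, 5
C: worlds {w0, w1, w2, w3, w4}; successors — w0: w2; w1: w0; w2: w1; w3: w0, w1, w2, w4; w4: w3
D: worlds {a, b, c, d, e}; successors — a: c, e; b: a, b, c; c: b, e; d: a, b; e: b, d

B

This is the axiom for density; its first-order frame correspondent is ∀x ∀y (Rxy → ∃z (Rxz ∧ Rzy)).
A: fails — Rw0w1 but no z with Rw0z and Rzw1.
B: condition met.
C: fails — Rw1w0 but no z with Rw1z and Rzw0.
D: fails — Rce but no z with Rcz and Rze.
Valid on: B.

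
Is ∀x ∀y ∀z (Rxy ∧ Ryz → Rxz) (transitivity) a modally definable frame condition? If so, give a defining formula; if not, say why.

Yes: it is transitivity, defined by the 4 schema □r → □□r.
Suppose □r→□□r is valid. Take Rxy, Ryz and set V(r)={w : Rxw}. Then □r at x, so □□r at x, so □r at y, so r at z, i.e. Rxz.

Yes — defined by □r → □□r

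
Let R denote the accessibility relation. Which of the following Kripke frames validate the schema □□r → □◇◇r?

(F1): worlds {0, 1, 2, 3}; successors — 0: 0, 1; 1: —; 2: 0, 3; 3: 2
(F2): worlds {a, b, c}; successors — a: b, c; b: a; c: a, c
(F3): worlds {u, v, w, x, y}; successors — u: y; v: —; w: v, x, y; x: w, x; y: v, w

The schema corresponds to a generalized confluence (Geach) condition: ∀x ∀z (xRz → ∃w (xR²w ∧ zR²w)).
(F1): fails — 0R1 but no w with 0R²w and 1R²w.
(F2): ✓.
(F3): fails — wRv but no t with wR²t and vR²t.

(F2)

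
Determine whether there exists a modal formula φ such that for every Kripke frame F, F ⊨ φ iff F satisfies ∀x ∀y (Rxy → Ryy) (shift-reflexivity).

Yes, by □(□p → p)

Yes: it is shift-reflexivity, defined by the T□ schema □(□p → p).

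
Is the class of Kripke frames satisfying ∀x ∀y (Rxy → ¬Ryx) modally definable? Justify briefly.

If a class were modally definable it would be closed under surjective bounded morphisms (Goldblatt–Thomason).
The 4-cycle (worlds 0,1,2,3 with 0→1→2→3→0) is asymmetric. Mapping every world to a single reflexive point • is a surjective bounded morphism, and the reflexive point is not asymmetric (R•• but asymmetry requires ¬R••).
So the class is not modally definable.

Not modally definable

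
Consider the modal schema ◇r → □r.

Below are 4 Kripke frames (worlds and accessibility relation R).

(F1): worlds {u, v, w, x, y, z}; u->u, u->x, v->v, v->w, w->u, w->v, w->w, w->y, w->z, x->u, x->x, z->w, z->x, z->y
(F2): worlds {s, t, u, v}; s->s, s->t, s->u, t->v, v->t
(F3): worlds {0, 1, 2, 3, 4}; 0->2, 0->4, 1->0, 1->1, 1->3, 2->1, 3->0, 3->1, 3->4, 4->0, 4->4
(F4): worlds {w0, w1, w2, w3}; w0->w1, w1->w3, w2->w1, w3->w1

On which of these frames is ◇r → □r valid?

Frame correspondent (Sahlqvist): ∀x ∀y ∀z (Rxy ∧ Rxz → y = z) — i.e. partial functionality.
(F1): fails — u sees both u and x.
(F2): fails — s sees both s and t.
(F3): fails — 0 sees both 2 and 4.
(F4): satisfies the condition.

(F4)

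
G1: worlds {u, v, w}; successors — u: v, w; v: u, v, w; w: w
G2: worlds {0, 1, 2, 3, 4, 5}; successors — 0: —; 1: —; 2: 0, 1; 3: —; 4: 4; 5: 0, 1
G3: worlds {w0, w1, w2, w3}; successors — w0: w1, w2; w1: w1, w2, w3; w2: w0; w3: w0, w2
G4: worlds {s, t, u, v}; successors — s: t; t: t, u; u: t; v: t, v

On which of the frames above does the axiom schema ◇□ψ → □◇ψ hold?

G1, G4

Frame correspondent (Sahlqvist): ∀x ∀y ∀z (Rxy ∧ Rxz → ∃w (Ryw ∧ Rzw)) — i.e. convergence.
G1: satisfies the condition.
G2: fails — R20 and R20 but 0 and 0 have no common successor.
G3: fails — Rw0w1 and Rw0w2 but w1 and w2 have no common successor.
G4: satisfies the condition.
Valid on: G1, G4.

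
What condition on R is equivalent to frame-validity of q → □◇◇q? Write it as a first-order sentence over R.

∀x ∀z (xRz → ∃w (x = w ∧ zR²w))

This is a Sahlqvist (Geach-type) schema ◇^0□^0q → □^1◇^2q.
First-order correspondent: ∀x ∀z (xRz → ∃w (x = w ∧ zR²w)).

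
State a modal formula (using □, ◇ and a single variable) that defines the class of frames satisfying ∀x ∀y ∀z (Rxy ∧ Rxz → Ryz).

The condition is the Euclidean property. The 5 schema ◇r → □◇r defines it.
Suppose ◇r→□◇r is valid. Take Rxy, Rxz and set V(r)={y}. Then ◇r at x, so □◇r at x, so ◇r at z, so some w with Rzw has r; w=y, i.e. Rzy. By symmetry of the argument, Ryz.

◇r → □◇r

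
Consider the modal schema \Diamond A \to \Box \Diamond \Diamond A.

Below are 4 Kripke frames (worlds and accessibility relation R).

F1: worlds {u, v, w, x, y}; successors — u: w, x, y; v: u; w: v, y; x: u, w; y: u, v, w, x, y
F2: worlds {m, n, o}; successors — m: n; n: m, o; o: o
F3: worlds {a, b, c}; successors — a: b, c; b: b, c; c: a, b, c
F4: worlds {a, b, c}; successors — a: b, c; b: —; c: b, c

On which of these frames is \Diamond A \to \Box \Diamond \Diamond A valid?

F3

Frame correspondent (Sahlqvist): \forall x \forall y \forall z ((xRy \wedge xRz) \to \exists w (y = w \wedge z R^2 w)) — i.e. a generalized confluence (Geach) condition.
F1: fails — wRv, wRv but no t with v=t and vR²t.
F2: fails — nRm, nRo but no w with m=w and oR²w.
F3: satisfies the condition.
F4: fails — aRb, aRb but no w with b=w and bR²w.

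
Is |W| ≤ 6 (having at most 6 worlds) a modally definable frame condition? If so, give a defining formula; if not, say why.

No

If a class were modally definable it would be closed under disjoint unions (Goldblatt–Thomason).
Any modal formula valid on each of 7 disjoint one-world frames is valid on their disjoint union (validity is preserved under disjoint unions). Each one-world frame has |W|=1≤6, but the union has |W|=7.
Hence having at most 6 worlds is not modally definable.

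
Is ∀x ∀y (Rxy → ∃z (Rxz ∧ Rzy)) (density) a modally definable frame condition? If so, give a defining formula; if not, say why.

Yes: it is density, defined by the C4 schema □□q → □q.

Yes, by □□q → □q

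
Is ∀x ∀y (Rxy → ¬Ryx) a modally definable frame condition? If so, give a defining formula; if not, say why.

Any modally definable frame class is closed under surjective bounded morphisms.
The 4-cycle (worlds s,t,u,v with s→t→u→v→s) is asymmetric. Mapping every world to a single reflexive point • is a surjective bounded morphism, and the reflexive point is not asymmetric (R•• but asymmetry requires ¬R••).
Hence asymmetry is not modally definable.

Not modally definable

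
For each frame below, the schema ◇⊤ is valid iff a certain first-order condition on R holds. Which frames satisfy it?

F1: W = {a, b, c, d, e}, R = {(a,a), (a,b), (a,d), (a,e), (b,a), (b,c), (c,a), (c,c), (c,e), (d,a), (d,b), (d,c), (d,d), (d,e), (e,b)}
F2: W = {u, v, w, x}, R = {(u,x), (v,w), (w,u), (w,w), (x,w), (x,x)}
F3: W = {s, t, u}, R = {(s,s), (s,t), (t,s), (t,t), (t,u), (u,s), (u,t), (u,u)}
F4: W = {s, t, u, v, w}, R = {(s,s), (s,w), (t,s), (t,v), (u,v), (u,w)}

F1, F2, F3

This is the axiom for seriality; its first-order frame correspondent is ∀x ∃y Rxy.
F1: holds.
F2: holds.
F3: holds.
F4: fails — world v has no successor.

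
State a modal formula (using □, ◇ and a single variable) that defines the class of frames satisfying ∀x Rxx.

A defining formula is □ψ → ψ (the T axiom).
Suppose □ψ→ψ is valid. At any x set V(ψ)={w : Rxw}. Then □ψ holds at x, so ψ holds at x, i.e. Rxx.

□ψ → ψ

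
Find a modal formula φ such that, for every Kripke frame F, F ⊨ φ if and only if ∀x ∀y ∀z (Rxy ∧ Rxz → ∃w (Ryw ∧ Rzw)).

The condition is convergence. The .2 schema ◇□q → □◇q defines it.
Suppose ◇□q→□◇q is valid. Take Rxy, Rxz and set V(q)={w : Ryw}. Then □q at y so ◇□q at x, so □◇q at x, so ◇q at z, giving w with Rzw and Ryw.

◇□q → □◇q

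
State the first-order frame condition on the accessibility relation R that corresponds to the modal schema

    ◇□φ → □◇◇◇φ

∀x ∀y ∀z ((xRy ∧ xRz) → ∃w (yRw ∧ zR³w))

This is a Sahlqvist (Geach-type) schema ◇^1□^1φ → □^1◇^3φ.
Minimal-valuation argument: fix x; take any y with xR^1y and any z with xR^1z. Set V(φ) to the set of worlds R-reachable from y in exactly 1 step. Then □^1φ holds at y, so the antecedent holds at x; validity forces ◇^3φ at z, giving a w with zR^3w and yR^1w.
First-order correspondent: ∀x ∀y ∀z ((xRy ∧ xRz) → ∃w (yRw ∧ zR³w)).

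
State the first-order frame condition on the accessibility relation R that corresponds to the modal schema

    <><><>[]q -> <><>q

This is a Sahlqvist (Geach-type) schema ◇^3□^1q → □^0◇^2q.
First-order correspondent: forall x forall y (x R^3 y -> exists w (yRw & x R^2 w)).

forall x forall y (x R^3 y -> exists w (yRw & x R^2 w))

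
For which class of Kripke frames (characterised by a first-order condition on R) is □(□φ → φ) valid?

shift-reflexivity: ∀x ∀y (Rxy → Ryy)

This schema is the T□ axiom.
Its frame correspondent is shift-reflexivity — ∀x ∀y (Rxy → Ryy).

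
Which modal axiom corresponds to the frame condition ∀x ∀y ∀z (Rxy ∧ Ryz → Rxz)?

□s → □□s

The condition is transitivity. The 4 schema □s → □□s defines it.
Suppose □s→□□s is valid. Take Rxy, Ryz and set V(s)={w : Rxw}. Then □s at x, so □□s at x, so □s at y, so s at z, i.e. Rxz.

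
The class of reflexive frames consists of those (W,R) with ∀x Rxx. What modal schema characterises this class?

□p → p

This is reflexivity; the standard corresponding axiom is T: □p → p.
Suppose □p→p is valid. At any x set V(p)={w : Rxw}. Then □p holds at x, so p holds at x, i.e. Rxx.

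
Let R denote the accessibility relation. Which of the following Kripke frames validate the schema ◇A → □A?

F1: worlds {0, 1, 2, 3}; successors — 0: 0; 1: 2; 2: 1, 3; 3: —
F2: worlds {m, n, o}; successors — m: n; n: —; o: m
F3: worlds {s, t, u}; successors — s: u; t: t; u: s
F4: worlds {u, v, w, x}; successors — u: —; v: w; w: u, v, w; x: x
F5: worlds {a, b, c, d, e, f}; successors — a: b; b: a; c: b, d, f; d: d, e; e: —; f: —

F2, F3

This is the axiom for partial functionality; its first-order frame correspondent is ∀x ∀y ∀z (Rxy ∧ Rxz → y = z).
F1: fails — 2 sees both 1 and 3.
F2: ✓.
F3: ✓.
F4: fails — w sees both u and v.
F5: fails — c sees both b and d.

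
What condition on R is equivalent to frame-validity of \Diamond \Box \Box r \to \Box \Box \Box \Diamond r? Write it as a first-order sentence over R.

\forall x \forall y \forall z ((xRy \wedge x R^3 z) \to \exists w (y R^2 w \wedge zRw))

This is a Sahlqvist (Geach-type) schema ◇^1□^2r → □^3◇^1r.
Minimal-valuation argument: fix x; take any y with xR^1y and any z with xR^3z. Set V(r) to the set of worlds R-reachable from y in exactly 2 steps. Then □^2r holds at y, so the antecedent holds at x; validity forces ◇^1r at z, giving a w with zR^1w and yR^2w.
First-order correspondent: \forall x \forall y \forall z ((xRy \wedge x R^3 z) \to \exists w (y R^2 w \wedge zRw)).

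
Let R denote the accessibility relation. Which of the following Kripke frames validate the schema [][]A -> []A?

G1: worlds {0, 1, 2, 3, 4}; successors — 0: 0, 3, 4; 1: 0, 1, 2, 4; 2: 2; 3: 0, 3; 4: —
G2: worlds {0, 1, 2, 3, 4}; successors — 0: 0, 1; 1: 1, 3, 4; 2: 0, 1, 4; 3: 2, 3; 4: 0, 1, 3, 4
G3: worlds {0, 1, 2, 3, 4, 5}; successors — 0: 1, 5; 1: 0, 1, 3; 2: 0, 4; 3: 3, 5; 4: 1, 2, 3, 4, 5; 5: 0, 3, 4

G1, G2

This is the axiom for density; its first-order frame correspondent is forall x forall y (Rxy -> exists z (Rxz & Rzy)).
G1: holds.
G2: holds.
G3: fails — R20 but no z with R2z and Rz0.
Valid on: G1, G2.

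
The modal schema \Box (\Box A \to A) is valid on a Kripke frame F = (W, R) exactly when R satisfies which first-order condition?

This schema is the T□ axiom.
Its frame correspondent is shift-reflexivity — \forall x \forall y (Rxy \to Ryy).

shift-reflexivity: \forall x \forall y (Rxy \to Ryy)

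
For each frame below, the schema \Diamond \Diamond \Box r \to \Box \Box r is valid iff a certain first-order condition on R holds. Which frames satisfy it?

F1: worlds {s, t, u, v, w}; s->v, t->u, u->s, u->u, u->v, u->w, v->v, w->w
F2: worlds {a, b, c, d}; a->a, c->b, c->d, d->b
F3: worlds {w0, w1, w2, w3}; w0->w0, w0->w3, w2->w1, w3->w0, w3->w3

F3

Frame correspondent (Sahlqvist): \forall x \forall y \forall z ((x R^2 y \wedge x R^2 z) \to \exists w (yRw \wedge z = w)) — i.e. a generalized confluence (Geach) condition.
F1: fails — tR²s, tR²s but no w* with sRw* and s=w*.
F2: fails — cR²b, cR²b but no w with bRw and b=w.
F3: holds.
Valid on: F3.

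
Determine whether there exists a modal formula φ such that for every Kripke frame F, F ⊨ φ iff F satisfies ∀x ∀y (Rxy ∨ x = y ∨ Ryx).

Any modally definable frame class is closed under disjoint unions.
Take 3 disjoint single-world reflexive frames: each is trivially connected, but their disjoint union has 3 worlds with no edge between distinct components, so it is not connected.
Hence connectedness of R is not modally definable.

Not modally definable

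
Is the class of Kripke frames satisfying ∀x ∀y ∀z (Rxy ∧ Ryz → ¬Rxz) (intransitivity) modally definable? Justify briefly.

Any modally definable frame class is closed under surjective bounded morphisms.
The 7-cycle (worlds s,t,u,v,w,x,y with s→t→u→v→w→x→y→s) is intransitive. Mapping every world to a single reflexive point • is a surjective bounded morphism; the reflexive point is not intransitive (R••∧R•• but R••).
So no modal formula (or set of formulas) defines exactly the intransitive frames.

No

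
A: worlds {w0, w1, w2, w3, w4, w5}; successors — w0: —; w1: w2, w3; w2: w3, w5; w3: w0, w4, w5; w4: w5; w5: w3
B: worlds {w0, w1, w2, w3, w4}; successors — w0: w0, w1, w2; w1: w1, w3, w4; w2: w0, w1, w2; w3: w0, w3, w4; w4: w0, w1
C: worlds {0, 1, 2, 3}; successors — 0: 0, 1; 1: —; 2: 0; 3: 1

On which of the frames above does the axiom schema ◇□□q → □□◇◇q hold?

B

The schema corresponds to a generalized confluence (Geach) condition: ∀x ∀y ∀z ((xRy ∧ xR²z) → ∃w (yR²w ∧ zR²w)).
A: fails — w1Rw2, w1R²w0 but no w with w2R²w and w0R²w.
B: holds.
C: fails — 0R0, 0R²1 but no w with 0R²w and 1R²w.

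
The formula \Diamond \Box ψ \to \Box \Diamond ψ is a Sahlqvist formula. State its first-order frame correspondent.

Suppose ◇□ψ→□◇ψ is valid. Take Rxy, Rxz and set V(ψ)={w : Ryw}. Then □ψ at y so ◇□ψ at x, so □◇ψ at x, so ◇ψ at z, giving w with Rzw and Ryw.
Conversely, on a frame with convergence the schema holds at every world under every valuation.
Frame condition: \forall x \forall y \forall z (Rxy \wedge Rxz \to \exists w (Ryw \wedge Rzw)).

convergence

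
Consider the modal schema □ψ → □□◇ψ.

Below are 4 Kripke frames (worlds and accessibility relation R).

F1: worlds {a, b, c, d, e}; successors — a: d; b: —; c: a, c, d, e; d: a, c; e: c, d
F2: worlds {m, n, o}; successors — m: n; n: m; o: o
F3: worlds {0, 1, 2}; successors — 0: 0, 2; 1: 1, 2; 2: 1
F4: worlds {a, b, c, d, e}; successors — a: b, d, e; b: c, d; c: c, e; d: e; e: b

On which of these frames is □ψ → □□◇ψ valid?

This is the axiom for a generalized confluence (Geach) condition; its first-order frame correspondent is ∀x ∀z (xR²z → ∃w (xRw ∧ zRw)).
F1: fails — dR²a but no w with dRw and aRw.
F2: satisfies the condition.
F3: fails — 0R²2 but no w with 0Rw and 2Rw.
F4: fails — bR²e but no w with bRw and eRw.
Valid on: F2.

F2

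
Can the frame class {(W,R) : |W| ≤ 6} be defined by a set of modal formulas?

Modal frame validity is preserved under disjoint unions.
Any modal formula valid on each of 7 disjoint one-world frames is valid on their disjoint union (validity is preserved under disjoint unions). Each one-world frame has |W|=1≤6, but the union has |W|=7.
So the class is not modally definable.

No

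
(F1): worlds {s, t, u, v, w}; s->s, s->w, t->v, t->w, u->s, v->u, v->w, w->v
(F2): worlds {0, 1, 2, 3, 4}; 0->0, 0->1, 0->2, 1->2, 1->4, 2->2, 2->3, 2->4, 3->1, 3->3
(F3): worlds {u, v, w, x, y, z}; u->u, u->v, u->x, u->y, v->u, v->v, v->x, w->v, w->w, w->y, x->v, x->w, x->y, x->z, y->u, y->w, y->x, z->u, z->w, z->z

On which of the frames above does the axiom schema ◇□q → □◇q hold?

(F3)

The schema corresponds to convergence: ∀x ∀y ∀z (Rxy ∧ Rxz → ∃w (Ryw ∧ Rzw)).
(F1): fails — Rsw and Rss but w and s have no common successor.
(F2): fails — R12 and R14 but 2 and 4 have no common successor.
(F3): satisfies the condition.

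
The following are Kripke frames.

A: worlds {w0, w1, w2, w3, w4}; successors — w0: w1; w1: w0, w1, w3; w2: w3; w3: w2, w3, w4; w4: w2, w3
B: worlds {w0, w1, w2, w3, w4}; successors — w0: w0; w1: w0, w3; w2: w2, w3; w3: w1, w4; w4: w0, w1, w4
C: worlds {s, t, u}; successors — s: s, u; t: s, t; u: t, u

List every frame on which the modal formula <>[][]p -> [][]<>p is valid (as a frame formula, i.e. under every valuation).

The schema corresponds to a generalized confluence (Geach) condition: forall x forall y forall z ((xRy & x R^2 z) -> exists w (y R^2 w & zRw)).
A: fails — w1Rw3, w1R²w0 but no w with w3R²w and w0Rw.
B: fails — w4Rw0, w4R²w3 but no w with w0R²w and w3Rw.
C: holds.
Valid on: C.

C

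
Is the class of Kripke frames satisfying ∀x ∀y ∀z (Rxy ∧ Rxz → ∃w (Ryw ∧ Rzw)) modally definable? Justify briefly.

Yes — defined by ◇□p → □◇p

This is a Sahlqvist condition; the .2 axiom ◇□p → □◇p defines it.
Suppose ◇□p→□◇p is valid. Take Rxy, Rxz and set V(p)={w : Ryw}. Then □p at y so ◇□p at x, so □◇p at x, so ◇p at z, giving w with Rzw and Ryw.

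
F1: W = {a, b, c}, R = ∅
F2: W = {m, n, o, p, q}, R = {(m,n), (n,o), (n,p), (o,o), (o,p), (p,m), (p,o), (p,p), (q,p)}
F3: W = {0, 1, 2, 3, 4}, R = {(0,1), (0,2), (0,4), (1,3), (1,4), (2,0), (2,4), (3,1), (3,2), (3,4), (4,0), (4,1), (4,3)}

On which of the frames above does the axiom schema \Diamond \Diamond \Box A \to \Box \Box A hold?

The schema corresponds to a generalized confluence (Geach) condition: \forall x \forall y \forall z ((x R^2 y \wedge x R^2 z) \to \exists w (yRw \wedge z = w)).
F1: satisfies the condition.
F2: fails — nR²m, nR²m but no w with mRw and m=w.
F3: fails — 0R²0, 0R²0 but no w with 0Rw and 0=w.
Valid on: F1.

F1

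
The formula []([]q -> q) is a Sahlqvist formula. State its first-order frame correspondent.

Suppose □(□q→q) is valid. Take Rxy and set V(q)={w : Ryw}. Then at y, □q holds; since □(□q→q) at x, □q→q at y, so q at y, i.e. Ryy.
Conversely, on a frame with shift-reflexivity the schema holds at every world under every valuation.
So the correspondent is shift-reflexivity.

Shift-reflexivity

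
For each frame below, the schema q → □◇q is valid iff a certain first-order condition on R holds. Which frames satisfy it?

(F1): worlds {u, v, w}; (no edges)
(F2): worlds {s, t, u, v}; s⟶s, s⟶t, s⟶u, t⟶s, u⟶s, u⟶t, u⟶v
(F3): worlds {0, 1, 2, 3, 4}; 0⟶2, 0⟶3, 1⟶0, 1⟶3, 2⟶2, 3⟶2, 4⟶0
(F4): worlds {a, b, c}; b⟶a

(F1)

This is the axiom for symmetry; its first-order frame correspondent is ∀x ∀y (Rxy → Ryx).
(F1): holds.
(F2): fails — Ruv but not Rvu.
(F3): fails — R10 but not R01.
(F4): fails — Rba but not Rab.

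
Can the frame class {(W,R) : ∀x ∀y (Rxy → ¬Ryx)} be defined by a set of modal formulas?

No — not modally definable

Any modally definable frame class is closed under surjective bounded morphisms.
The 5-cycle (worlds 0,1,2,3,4 with 0→1→2→3→4→0) is asymmetric. Mapping every world to a single reflexive point • is a surjective bounded morphism, and the reflexive point is not asymmetric (R•• but asymmetry requires ¬R••).
So the class is not modally definable.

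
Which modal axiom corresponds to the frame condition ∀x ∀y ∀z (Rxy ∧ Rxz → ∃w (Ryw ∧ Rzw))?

A defining formula is ◇□s → □◇s (the .2 axiom).
Suppose ◇□s→□◇s is valid. Take Rxy, Rxz and set V(s)={w : Ryw}. Then □s at y so ◇□s at x, so □◇s at x, so ◇s at z, giving w with Rzw and Ryw.

◇□s → □◇s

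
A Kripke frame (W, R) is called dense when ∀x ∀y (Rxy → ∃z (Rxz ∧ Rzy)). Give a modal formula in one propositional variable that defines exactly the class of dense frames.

□□s → □s

This is density; the standard corresponding axiom is C4: □□s → □s.
Suppose □□s→□s is valid. Take Rxy and set V(s)={w : xR²w}. Then □□s at x, so □s at x, so s at y, i.e. ∃z(Rxz∧Rzy).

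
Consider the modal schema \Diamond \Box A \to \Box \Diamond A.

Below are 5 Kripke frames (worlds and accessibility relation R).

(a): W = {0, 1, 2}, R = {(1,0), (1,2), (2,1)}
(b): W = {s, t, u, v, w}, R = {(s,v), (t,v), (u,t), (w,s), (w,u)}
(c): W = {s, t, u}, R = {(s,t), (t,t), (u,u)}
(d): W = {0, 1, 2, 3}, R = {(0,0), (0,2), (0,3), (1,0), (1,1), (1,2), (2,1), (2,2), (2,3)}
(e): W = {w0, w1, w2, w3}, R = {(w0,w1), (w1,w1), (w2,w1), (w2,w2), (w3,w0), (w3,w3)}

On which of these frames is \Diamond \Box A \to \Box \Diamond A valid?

The schema corresponds to convergence: \forall x \forall y \forall z (Rxy \wedge Rxz \to \exists w (Ryw \wedge Rzw)).
(a): fails — R12 and R10 but 2 and 0 have no common successor.
(b): fails — Rsv and Rsv but v and v have no common successor.
(c): satisfies the condition.
(d): fails — R00 and R03 but 0 and 3 have no common successor.
(e): fails — Rw3w0 and Rw3w3 but w0 and w3 have no common successor.
Valid on: (c).

(c)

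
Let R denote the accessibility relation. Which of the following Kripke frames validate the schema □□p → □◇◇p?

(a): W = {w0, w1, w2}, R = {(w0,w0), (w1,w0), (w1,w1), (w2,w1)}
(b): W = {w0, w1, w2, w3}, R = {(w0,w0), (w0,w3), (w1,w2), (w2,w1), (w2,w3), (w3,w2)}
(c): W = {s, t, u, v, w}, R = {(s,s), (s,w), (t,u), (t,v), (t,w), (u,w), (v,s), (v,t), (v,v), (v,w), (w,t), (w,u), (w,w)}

Frame correspondent (Sahlqvist): ∀x ∀z (xRz → ∃w (xR²w ∧ zR²w)) — i.e. a generalized confluence (Geach) condition.
(a): condition met.
(b): fails — w1Rw2 but no w with w1R²w and w2R²w.
(c): condition met.

(a), (c)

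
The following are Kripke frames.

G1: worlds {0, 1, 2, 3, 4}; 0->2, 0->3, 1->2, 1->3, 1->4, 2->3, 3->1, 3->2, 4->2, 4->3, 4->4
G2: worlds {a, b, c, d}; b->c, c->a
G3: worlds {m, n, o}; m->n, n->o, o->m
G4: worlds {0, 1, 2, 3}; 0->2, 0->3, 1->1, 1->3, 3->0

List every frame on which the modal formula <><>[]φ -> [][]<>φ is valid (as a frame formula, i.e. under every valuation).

Frame correspondent (Sahlqvist): forall x forall y forall z ((x R^2 y & x R^2 z) -> exists w (yRw & zRw)) — i.e. a generalized confluence (Geach) condition.
G1: fails — 0R²2, 0R²3 but no w with 2Rw and 3Rw.
G2: fails — bR²a, bR²a but no w with aRw and aRw.
G3: satisfies the condition.
G4: fails — 1R²0, 1R²3 but no w with 0Rw and 3Rw.

G3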